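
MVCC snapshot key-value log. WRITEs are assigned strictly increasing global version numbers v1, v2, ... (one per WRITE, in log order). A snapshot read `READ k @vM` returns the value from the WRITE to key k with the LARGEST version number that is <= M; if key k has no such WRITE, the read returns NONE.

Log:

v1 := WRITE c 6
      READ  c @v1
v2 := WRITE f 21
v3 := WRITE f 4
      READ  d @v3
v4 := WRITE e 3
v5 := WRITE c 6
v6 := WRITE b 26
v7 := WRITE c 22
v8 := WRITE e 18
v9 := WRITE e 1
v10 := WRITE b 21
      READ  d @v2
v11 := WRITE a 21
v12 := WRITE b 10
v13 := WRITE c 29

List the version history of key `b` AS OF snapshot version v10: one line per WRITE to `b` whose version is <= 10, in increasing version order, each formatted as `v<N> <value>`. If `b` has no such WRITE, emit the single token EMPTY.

Scan writes for key=b with version <= 10:
  v1 WRITE c 6 -> skip
  v2 WRITE f 21 -> skip
  v3 WRITE f 4 -> skip
  v4 WRITE e 3 -> skip
  v5 WRITE c 6 -> skip
  v6 WRITE b 26 -> keep
  v7 WRITE c 22 -> skip
  v8 WRITE e 18 -> skip
  v9 WRITE e 1 -> skip
  v10 WRITE b 21 -> keep
  v11 WRITE a 21 -> skip
  v12 WRITE b 10 -> drop (> snap)
  v13 WRITE c 29 -> skip
Collected: [(6, 26), (10, 21)]

Answer: v6 26
v10 21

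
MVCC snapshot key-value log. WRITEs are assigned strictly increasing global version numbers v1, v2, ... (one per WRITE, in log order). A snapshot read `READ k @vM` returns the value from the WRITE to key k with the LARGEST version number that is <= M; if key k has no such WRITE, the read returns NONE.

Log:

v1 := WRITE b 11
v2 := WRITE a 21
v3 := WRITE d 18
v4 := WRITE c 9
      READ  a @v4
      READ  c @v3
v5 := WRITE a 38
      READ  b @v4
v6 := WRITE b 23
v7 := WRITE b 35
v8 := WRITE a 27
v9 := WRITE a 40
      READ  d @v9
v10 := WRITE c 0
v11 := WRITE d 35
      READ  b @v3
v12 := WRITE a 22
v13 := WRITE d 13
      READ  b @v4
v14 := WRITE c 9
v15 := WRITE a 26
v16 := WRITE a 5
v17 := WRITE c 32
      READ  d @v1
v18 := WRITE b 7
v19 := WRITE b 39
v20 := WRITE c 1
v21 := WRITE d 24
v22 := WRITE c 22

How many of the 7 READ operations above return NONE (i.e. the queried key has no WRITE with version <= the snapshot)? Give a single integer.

Answer: 2

Derivation:
v1: WRITE b=11  (b history now [(1, 11)])
v2: WRITE a=21  (a history now [(2, 21)])
v3: WRITE d=18  (d history now [(3, 18)])
v4: WRITE c=9  (c history now [(4, 9)])
READ a @v4: history=[(2, 21)] -> pick v2 -> 21
READ c @v3: history=[(4, 9)] -> no version <= 3 -> NONE
v5: WRITE a=38  (a history now [(2, 21), (5, 38)])
READ b @v4: history=[(1, 11)] -> pick v1 -> 11
v6: WRITE b=23  (b history now [(1, 11), (6, 23)])
v7: WRITE b=35  (b history now [(1, 11), (6, 23), (7, 35)])
v8: WRITE a=27  (a history now [(2, 21), (5, 38), (8, 27)])
v9: WRITE a=40  (a history now [(2, 21), (5, 38), (8, 27), (9, 40)])
READ d @v9: history=[(3, 18)] -> pick v3 -> 18
v10: WRITE c=0  (c history now [(4, 9), (10, 0)])
v11: WRITE d=35  (d history now [(3, 18), (11, 35)])
READ b @v3: history=[(1, 11), (6, 23), (7, 35)] -> pick v1 -> 11
v12: WRITE a=22  (a history now [(2, 21), (5, 38), (8, 27), (9, 40), (12, 22)])
v13: WRITE d=13  (d history now [(3, 18), (11, 35), (13, 13)])
READ b @v4: history=[(1, 11), (6, 23), (7, 35)] -> pick v1 -> 11
v14: WRITE c=9  (c history now [(4, 9), (10, 0), (14, 9)])
v15: WRITE a=26  (a history now [(2, 21), (5, 38), (8, 27), (9, 40), (12, 22), (15, 26)])
v16: WRITE a=5  (a history now [(2, 21), (5, 38), (8, 27), (9, 40), (12, 22), (15, 26), (16, 5)])
v17: WRITE c=32  (c history now [(4, 9), (10, 0), (14, 9), (17, 32)])
READ d @v1: history=[(3, 18), (11, 35), (13, 13)] -> no version <= 1 -> NONE
v18: WRITE b=7  (b history now [(1, 11), (6, 23), (7, 35), (18, 7)])
v19: WRITE b=39  (b history now [(1, 11), (6, 23), (7, 35), (18, 7), (19, 39)])
v20: WRITE c=1  (c history now [(4, 9), (10, 0), (14, 9), (17, 32), (20, 1)])
v21: WRITE d=24  (d history now [(3, 18), (11, 35), (13, 13), (21, 24)])
v22: WRITE c=22  (c history now [(4, 9), (10, 0), (14, 9), (17, 32), (20, 1), (22, 22)])
Read results in order: ['21', 'NONE', '11', '18', '11', '11', 'NONE']
NONE count = 2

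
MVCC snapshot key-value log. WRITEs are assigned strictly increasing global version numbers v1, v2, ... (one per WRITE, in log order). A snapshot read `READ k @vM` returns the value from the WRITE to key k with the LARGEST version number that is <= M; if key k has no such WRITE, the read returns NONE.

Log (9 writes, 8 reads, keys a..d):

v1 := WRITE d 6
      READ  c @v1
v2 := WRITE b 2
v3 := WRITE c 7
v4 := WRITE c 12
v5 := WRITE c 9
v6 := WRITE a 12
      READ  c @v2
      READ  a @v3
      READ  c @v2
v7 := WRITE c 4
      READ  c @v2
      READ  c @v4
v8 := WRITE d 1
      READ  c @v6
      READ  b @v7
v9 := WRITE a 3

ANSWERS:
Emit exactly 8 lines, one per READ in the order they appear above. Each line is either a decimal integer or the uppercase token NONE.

Answer: NONE
NONE
NONE
NONE
NONE
12
9
2

Derivation:
v1: WRITE d=6  (d history now [(1, 6)])
READ c @v1: history=[] -> no version <= 1 -> NONE
v2: WRITE b=2  (b history now [(2, 2)])
v3: WRITE c=7  (c history now [(3, 7)])
v4: WRITE c=12  (c history now [(3, 7), (4, 12)])
v5: WRITE c=9  (c history now [(3, 7), (4, 12), (5, 9)])
v6: WRITE a=12  (a history now [(6, 12)])
READ c @v2: history=[(3, 7), (4, 12), (5, 9)] -> no version <= 2 -> NONE
READ a @v3: history=[(6, 12)] -> no version <= 3 -> NONE
READ c @v2: history=[(3, 7), (4, 12), (5, 9)] -> no version <= 2 -> NONE
v7: WRITE c=4  (c history now [(3, 7), (4, 12), (5, 9), (7, 4)])
READ c @v2: history=[(3, 7), (4, 12), (5, 9), (7, 4)] -> no version <= 2 -> NONE
READ c @v4: history=[(3, 7), (4, 12), (5, 9), (7, 4)] -> pick v4 -> 12
v8: WRITE d=1  (d history now [(1, 6), (8, 1)])
READ c @v6: history=[(3, 7), (4, 12), (5, 9), (7, 4)] -> pick v5 -> 9
READ b @v7: history=[(2, 2)] -> pick v2 -> 2
v9: WRITE a=3  (a history now [(6, 12), (9, 3)])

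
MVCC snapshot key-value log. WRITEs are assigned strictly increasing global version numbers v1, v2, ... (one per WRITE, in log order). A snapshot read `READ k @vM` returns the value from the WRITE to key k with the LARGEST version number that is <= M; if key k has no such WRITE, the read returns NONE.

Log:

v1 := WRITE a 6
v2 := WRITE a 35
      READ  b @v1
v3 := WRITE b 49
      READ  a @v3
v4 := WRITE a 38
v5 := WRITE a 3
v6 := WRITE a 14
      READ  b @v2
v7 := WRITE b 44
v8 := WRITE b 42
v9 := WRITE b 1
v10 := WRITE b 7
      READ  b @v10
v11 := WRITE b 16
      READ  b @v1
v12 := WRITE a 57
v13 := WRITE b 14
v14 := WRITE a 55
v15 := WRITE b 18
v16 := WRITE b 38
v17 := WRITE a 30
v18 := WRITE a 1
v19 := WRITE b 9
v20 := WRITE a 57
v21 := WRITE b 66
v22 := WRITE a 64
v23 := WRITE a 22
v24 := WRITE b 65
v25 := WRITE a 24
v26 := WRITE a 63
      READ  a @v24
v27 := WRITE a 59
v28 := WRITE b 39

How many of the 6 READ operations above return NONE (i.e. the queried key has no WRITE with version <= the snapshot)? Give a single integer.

Answer: 3

Derivation:
v1: WRITE a=6  (a history now [(1, 6)])
v2: WRITE a=35  (a history now [(1, 6), (2, 35)])
READ b @v1: history=[] -> no version <= 1 -> NONE
v3: WRITE b=49  (b history now [(3, 49)])
READ a @v3: history=[(1, 6), (2, 35)] -> pick v2 -> 35
v4: WRITE a=38  (a history now [(1, 6), (2, 35), (4, 38)])
v5: WRITE a=3  (a history now [(1, 6), (2, 35), (4, 38), (5, 3)])
v6: WRITE a=14  (a history now [(1, 6), (2, 35), (4, 38), (5, 3), (6, 14)])
READ b @v2: history=[(3, 49)] -> no version <= 2 -> NONE
v7: WRITE b=44  (b history now [(3, 49), (7, 44)])
v8: WRITE b=42  (b history now [(3, 49), (7, 44), (8, 42)])
v9: WRITE b=1  (b history now [(3, 49), (7, 44), (8, 42), (9, 1)])
v10: WRITE b=7  (b history now [(3, 49), (7, 44), (8, 42), (9, 1), (10, 7)])
READ b @v10: history=[(3, 49), (7, 44), (8, 42), (9, 1), (10, 7)] -> pick v10 -> 7
v11: WRITE b=16  (b history now [(3, 49), (7, 44), (8, 42), (9, 1), (10, 7), (11, 16)])
READ b @v1: history=[(3, 49), (7, 44), (8, 42), (9, 1), (10, 7), (11, 16)] -> no version <= 1 -> NONE
v12: WRITE a=57  (a history now [(1, 6), (2, 35), (4, 38), (5, 3), (6, 14), (12, 57)])
v13: WRITE b=14  (b history now [(3, 49), (7, 44), (8, 42), (9, 1), (10, 7), (11, 16), (13, 14)])
v14: WRITE a=55  (a history now [(1, 6), (2, 35), (4, 38), (5, 3), (6, 14), (12, 57), (14, 55)])
v15: WRITE b=18  (b history now [(3, 49), (7, 44), (8, 42), (9, 1), (10, 7), (11, 16), (13, 14), (15, 18)])
v16: WRITE b=38  (b history now [(3, 49), (7, 44), (8, 42), (9, 1), (10, 7), (11, 16), (13, 14), (15, 18), (16, 38)])
v17: WRITE a=30  (a history now [(1, 6), (2, 35), (4, 38), (5, 3), (6, 14), (12, 57), (14, 55), (17, 30)])
v18: WRITE a=1  (a history now [(1, 6), (2, 35), (4, 38), (5, 3), (6, 14), (12, 57), (14, 55), (17, 30), (18, 1)])
v19: WRITE b=9  (b history now [(3, 49), (7, 44), (8, 42), (9, 1), (10, 7), (11, 16), (13, 14), (15, 18), (16, 38), (19, 9)])
v20: WRITE a=57  (a history now [(1, 6), (2, 35), (4, 38), (5, 3), (6, 14), (12, 57), (14, 55), (17, 30), (18, 1), (20, 57)])
v21: WRITE b=66  (b history now [(3, 49), (7, 44), (8, 42), (9, 1), (10, 7), (11, 16), (13, 14), (15, 18), (16, 38), (19, 9), (21, 66)])
v22: WRITE a=64  (a history now [(1, 6), (2, 35), (4, 38), (5, 3), (6, 14), (12, 57), (14, 55), (17, 30), (18, 1), (20, 57), (22, 64)])
v23: WRITE a=22  (a history now [(1, 6), (2, 35), (4, 38), (5, 3), (6, 14), (12, 57), (14, 55), (17, 30), (18, 1), (20, 57), (22, 64), (23, 22)])
v24: WRITE b=65  (b history now [(3, 49), (7, 44), (8, 42), (9, 1), (10, 7), (11, 16), (13, 14), (15, 18), (16, 38), (19, 9), (21, 66), (24, 65)])
v25: WRITE a=24  (a history now [(1, 6), (2, 35), (4, 38), (5, 3), (6, 14), (12, 57), (14, 55), (17, 30), (18, 1), (20, 57), (22, 64), (23, 22), (25, 24)])
v26: WRITE a=63  (a history now [(1, 6), (2, 35), (4, 38), (5, 3), (6, 14), (12, 57), (14, 55), (17, 30), (18, 1), (20, 57), (22, 64), (23, 22), (25, 24), (26, 63)])
READ a @v24: history=[(1, 6), (2, 35), (4, 38), (5, 3), (6, 14), (12, 57), (14, 55), (17, 30), (18, 1), (20, 57), (22, 64), (23, 22), (25, 24), (26, 63)] -> pick v23 -> 22
v27: WRITE a=59  (a history now [(1, 6), (2, 35), (4, 38), (5, 3), (6, 14), (12, 57), (14, 55), (17, 30), (18, 1), (20, 57), (22, 64), (23, 22), (25, 24), (26, 63), (27, 59)])
v28: WRITE b=39  (b history now [(3, 49), (7, 44), (8, 42), (9, 1), (10, 7), (11, 16), (13, 14), (15, 18), (16, 38), (19, 9), (21, 66), (24, 65), (28, 39)])
Read results in order: ['NONE', '35', 'NONE', '7', 'NONE', '22']
NONE count = 3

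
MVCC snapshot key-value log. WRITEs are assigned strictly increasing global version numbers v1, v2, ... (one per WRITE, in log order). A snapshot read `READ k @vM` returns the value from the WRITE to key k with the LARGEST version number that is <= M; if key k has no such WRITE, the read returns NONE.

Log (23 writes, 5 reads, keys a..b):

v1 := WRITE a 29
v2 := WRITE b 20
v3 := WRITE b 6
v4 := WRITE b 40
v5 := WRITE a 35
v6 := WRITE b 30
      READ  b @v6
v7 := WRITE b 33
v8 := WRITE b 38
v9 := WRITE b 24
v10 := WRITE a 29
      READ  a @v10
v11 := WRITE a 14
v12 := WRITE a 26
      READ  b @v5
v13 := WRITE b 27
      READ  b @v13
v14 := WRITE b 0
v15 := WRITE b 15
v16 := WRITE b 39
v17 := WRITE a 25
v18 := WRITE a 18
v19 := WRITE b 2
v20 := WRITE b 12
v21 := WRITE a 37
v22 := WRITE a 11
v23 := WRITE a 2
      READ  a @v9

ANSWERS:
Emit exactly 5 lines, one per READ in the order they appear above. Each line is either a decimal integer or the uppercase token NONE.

Answer: 30
29
40
27
35

Derivation:
v1: WRITE a=29  (a history now [(1, 29)])
v2: WRITE b=20  (b history now [(2, 20)])
v3: WRITE b=6  (b history now [(2, 20), (3, 6)])
v4: WRITE b=40  (b history now [(2, 20), (3, 6), (4, 40)])
v5: WRITE a=35  (a history now [(1, 29), (5, 35)])
v6: WRITE b=30  (b history now [(2, 20), (3, 6), (4, 40), (6, 30)])
READ b @v6: history=[(2, 20), (3, 6), (4, 40), (6, 30)] -> pick v6 -> 30
v7: WRITE b=33  (b history now [(2, 20), (3, 6), (4, 40), (6, 30), (7, 33)])
v8: WRITE b=38  (b history now [(2, 20), (3, 6), (4, 40), (6, 30), (7, 33), (8, 38)])
v9: WRITE b=24  (b history now [(2, 20), (3, 6), (4, 40), (6, 30), (7, 33), (8, 38), (9, 24)])
v10: WRITE a=29  (a history now [(1, 29), (5, 35), (10, 29)])
READ a @v10: history=[(1, 29), (5, 35), (10, 29)] -> pick v10 -> 29
v11: WRITE a=14  (a history now [(1, 29), (5, 35), (10, 29), (11, 14)])
v12: WRITE a=26  (a history now [(1, 29), (5, 35), (10, 29), (11, 14), (12, 26)])
READ b @v5: history=[(2, 20), (3, 6), (4, 40), (6, 30), (7, 33), (8, 38), (9, 24)] -> pick v4 -> 40
v13: WRITE b=27  (b history now [(2, 20), (3, 6), (4, 40), (6, 30), (7, 33), (8, 38), (9, 24), (13, 27)])
READ b @v13: history=[(2, 20), (3, 6), (4, 40), (6, 30), (7, 33), (8, 38), (9, 24), (13, 27)] -> pick v13 -> 27
v14: WRITE b=0  (b history now [(2, 20), (3, 6), (4, 40), (6, 30), (7, 33), (8, 38), (9, 24), (13, 27), (14, 0)])
v15: WRITE b=15  (b history now [(2, 20), (3, 6), (4, 40), (6, 30), (7, 33), (8, 38), (9, 24), (13, 27), (14, 0), (15, 15)])
v16: WRITE b=39  (b history now [(2, 20), (3, 6), (4, 40), (6, 30), (7, 33), (8, 38), (9, 24), (13, 27), (14, 0), (15, 15), (16, 39)])
v17: WRITE a=25  (a history now [(1, 29), (5, 35), (10, 29), (11, 14), (12, 26), (17, 25)])
v18: WRITE a=18  (a history now [(1, 29), (5, 35), (10, 29), (11, 14), (12, 26), (17, 25), (18, 18)])
v19: WRITE b=2  (b history now [(2, 20), (3, 6), (4, 40), (6, 30), (7, 33), (8, 38), (9, 24), (13, 27), (14, 0), (15, 15), (16, 39), (19, 2)])
v20: WRITE b=12  (b history now [(2, 20), (3, 6), (4, 40), (6, 30), (7, 33), (8, 38), (9, 24), (13, 27), (14, 0), (15, 15), (16, 39), (19, 2), (20, 12)])
v21: WRITE a=37  (a history now [(1, 29), (5, 35), (10, 29), (11, 14), (12, 26), (17, 25), (18, 18), (21, 37)])
v22: WRITE a=11  (a history now [(1, 29), (5, 35), (10, 29), (11, 14), (12, 26), (17, 25), (18, 18), (21, 37), (22, 11)])
v23: WRITE a=2  (a history now [(1, 29), (5, 35), (10, 29), (11, 14), (12, 26), (17, 25), (18, 18), (21, 37), (22, 11), (23, 2)])
READ a @v9: history=[(1, 29), (5, 35), (10, 29), (11, 14), (12, 26), (17, 25), (18, 18), (21, 37), (22, 11), (23, 2)] -> pick v5 -> 35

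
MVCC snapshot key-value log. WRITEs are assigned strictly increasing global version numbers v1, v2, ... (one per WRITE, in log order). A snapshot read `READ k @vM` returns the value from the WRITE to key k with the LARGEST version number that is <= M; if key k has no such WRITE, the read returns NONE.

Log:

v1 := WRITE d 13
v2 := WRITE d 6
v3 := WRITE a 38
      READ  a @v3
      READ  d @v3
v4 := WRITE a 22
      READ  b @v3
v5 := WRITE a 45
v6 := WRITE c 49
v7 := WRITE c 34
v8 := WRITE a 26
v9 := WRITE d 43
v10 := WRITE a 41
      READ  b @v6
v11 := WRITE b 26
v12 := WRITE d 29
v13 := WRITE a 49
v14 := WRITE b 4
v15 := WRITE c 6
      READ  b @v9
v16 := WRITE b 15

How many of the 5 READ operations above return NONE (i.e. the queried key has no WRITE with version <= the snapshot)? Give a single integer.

Answer: 3

Derivation:
v1: WRITE d=13  (d history now [(1, 13)])
v2: WRITE d=6  (d history now [(1, 13), (2, 6)])
v3: WRITE a=38  (a history now [(3, 38)])
READ a @v3: history=[(3, 38)] -> pick v3 -> 38
READ d @v3: history=[(1, 13), (2, 6)] -> pick v2 -> 6
v4: WRITE a=22  (a history now [(3, 38), (4, 22)])
READ b @v3: history=[] -> no version <= 3 -> NONE
v5: WRITE a=45  (a history now [(3, 38), (4, 22), (5, 45)])
v6: WRITE c=49  (c history now [(6, 49)])
v7: WRITE c=34  (c history now [(6, 49), (7, 34)])
v8: WRITE a=26  (a history now [(3, 38), (4, 22), (5, 45), (8, 26)])
v9: WRITE d=43  (d history now [(1, 13), (2, 6), (9, 43)])
v10: WRITE a=41  (a history now [(3, 38), (4, 22), (5, 45), (8, 26), (10, 41)])
READ b @v6: history=[] -> no version <= 6 -> NONE
v11: WRITE b=26  (b history now [(11, 26)])
v12: WRITE d=29  (d history now [(1, 13), (2, 6), (9, 43), (12, 29)])
v13: WRITE a=49  (a history now [(3, 38), (4, 22), (5, 45), (8, 26), (10, 41), (13, 49)])
v14: WRITE b=4  (b history now [(11, 26), (14, 4)])
v15: WRITE c=6  (c history now [(6, 49), (7, 34), (15, 6)])
READ b @v9: history=[(11, 26), (14, 4)] -> no version <= 9 -> NONE
v16: WRITE b=15  (b history now [(11, 26), (14, 4), (16, 15)])
Read results in order: ['38', '6', 'NONE', 'NONE', 'NONE']
NONE count = 3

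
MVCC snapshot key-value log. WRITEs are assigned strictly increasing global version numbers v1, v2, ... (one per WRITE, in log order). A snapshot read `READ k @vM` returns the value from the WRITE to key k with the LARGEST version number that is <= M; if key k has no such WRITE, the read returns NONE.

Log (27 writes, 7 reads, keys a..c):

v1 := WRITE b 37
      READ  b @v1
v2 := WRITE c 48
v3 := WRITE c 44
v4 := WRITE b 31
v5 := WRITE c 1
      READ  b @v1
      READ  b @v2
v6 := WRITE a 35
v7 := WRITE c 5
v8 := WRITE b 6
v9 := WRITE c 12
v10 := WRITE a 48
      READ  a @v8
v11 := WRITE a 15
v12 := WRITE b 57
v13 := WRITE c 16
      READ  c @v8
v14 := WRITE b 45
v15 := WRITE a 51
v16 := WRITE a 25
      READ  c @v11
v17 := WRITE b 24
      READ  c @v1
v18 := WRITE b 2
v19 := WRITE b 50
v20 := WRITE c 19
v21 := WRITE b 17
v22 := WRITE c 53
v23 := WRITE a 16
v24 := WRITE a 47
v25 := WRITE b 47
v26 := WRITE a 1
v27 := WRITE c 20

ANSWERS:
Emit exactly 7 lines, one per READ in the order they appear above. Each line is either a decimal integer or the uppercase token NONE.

v1: WRITE b=37  (b history now [(1, 37)])
READ b @v1: history=[(1, 37)] -> pick v1 -> 37
v2: WRITE c=48  (c history now [(2, 48)])
v3: WRITE c=44  (c history now [(2, 48), (3, 44)])
v4: WRITE b=31  (b history now [(1, 37), (4, 31)])
v5: WRITE c=1  (c history now [(2, 48), (3, 44), (5, 1)])
READ b @v1: history=[(1, 37), (4, 31)] -> pick v1 -> 37
READ b @v2: history=[(1, 37), (4, 31)] -> pick v1 -> 37
v6: WRITE a=35  (a history now [(6, 35)])
v7: WRITE c=5  (c history now [(2, 48), (3, 44), (5, 1), (7, 5)])
v8: WRITE b=6  (b history now [(1, 37), (4, 31), (8, 6)])
v9: WRITE c=12  (c history now [(2, 48), (3, 44), (5, 1), (7, 5), (9, 12)])
v10: WRITE a=48  (a history now [(6, 35), (10, 48)])
READ a @v8: history=[(6, 35), (10, 48)] -> pick v6 -> 35
v11: WRITE a=15  (a history now [(6, 35), (10, 48), (11, 15)])
v12: WRITE b=57  (b history now [(1, 37), (4, 31), (8, 6), (12, 57)])
v13: WRITE c=16  (c history now [(2, 48), (3, 44), (5, 1), (7, 5), (9, 12), (13, 16)])
READ c @v8: history=[(2, 48), (3, 44), (5, 1), (7, 5), (9, 12), (13, 16)] -> pick v7 -> 5
v14: WRITE b=45  (b history now [(1, 37), (4, 31), (8, 6), (12, 57), (14, 45)])
v15: WRITE a=51  (a history now [(6, 35), (10, 48), (11, 15), (15, 51)])
v16: WRITE a=25  (a history now [(6, 35), (10, 48), (11, 15), (15, 51), (16, 25)])
READ c @v11: history=[(2, 48), (3, 44), (5, 1), (7, 5), (9, 12), (13, 16)] -> pick v9 -> 12
v17: WRITE b=24  (b history now [(1, 37), (4, 31), (8, 6), (12, 57), (14, 45), (17, 24)])
READ c @v1: history=[(2, 48), (3, 44), (5, 1), (7, 5), (9, 12), (13, 16)] -> no version <= 1 -> NONE
v18: WRITE b=2  (b history now [(1, 37), (4, 31), (8, 6), (12, 57), (14, 45), (17, 24), (18, 2)])
v19: WRITE b=50  (b history now [(1, 37), (4, 31), (8, 6), (12, 57), (14, 45), (17, 24), (18, 2), (19, 50)])
v20: WRITE c=19  (c history now [(2, 48), (3, 44), (5, 1), (7, 5), (9, 12), (13, 16), (20, 19)])
v21: WRITE b=17  (b history now [(1, 37), (4, 31), (8, 6), (12, 57), (14, 45), (17, 24), (18, 2), (19, 50), (21, 17)])
v22: WRITE c=53  (c history now [(2, 48), (3, 44), (5, 1), (7, 5), (9, 12), (13, 16), (20, 19), (22, 53)])
v23: WRITE a=16  (a history now [(6, 35), (10, 48), (11, 15), (15, 51), (16, 25), (23, 16)])
v24: WRITE a=47  (a history now [(6, 35), (10, 48), (11, 15), (15, 51), (16, 25), (23, 16), (24, 47)])
v25: WRITE b=47  (b history now [(1, 37), (4, 31), (8, 6), (12, 57), (14, 45), (17, 24), (18, 2), (19, 50), (21, 17), (25, 47)])
v26: WRITE a=1  (a history now [(6, 35), (10, 48), (11, 15), (15, 51), (16, 25), (23, 16), (24, 47), (26, 1)])
v27: WRITE c=20  (c history now [(2, 48), (3, 44), (5, 1), (7, 5), (9, 12), (13, 16), (20, 19), (22, 53), (27, 20)])

Answer: 37
37
37
35
5
12
NONE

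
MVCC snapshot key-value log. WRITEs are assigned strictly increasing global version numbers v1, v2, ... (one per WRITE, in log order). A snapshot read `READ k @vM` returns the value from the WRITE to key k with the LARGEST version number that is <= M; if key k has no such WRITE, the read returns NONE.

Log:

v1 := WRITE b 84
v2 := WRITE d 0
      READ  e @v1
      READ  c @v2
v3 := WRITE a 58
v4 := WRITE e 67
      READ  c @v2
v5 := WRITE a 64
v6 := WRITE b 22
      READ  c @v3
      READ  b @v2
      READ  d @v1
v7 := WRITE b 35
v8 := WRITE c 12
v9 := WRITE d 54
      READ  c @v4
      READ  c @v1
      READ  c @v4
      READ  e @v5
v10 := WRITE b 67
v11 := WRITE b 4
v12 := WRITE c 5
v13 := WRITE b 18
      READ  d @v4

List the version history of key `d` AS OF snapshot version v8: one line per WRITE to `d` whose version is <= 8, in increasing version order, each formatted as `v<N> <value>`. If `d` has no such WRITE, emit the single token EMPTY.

Answer: v2 0

Derivation:
Scan writes for key=d with version <= 8:
  v1 WRITE b 84 -> skip
  v2 WRITE d 0 -> keep
  v3 WRITE a 58 -> skip
  v4 WRITE e 67 -> skip
  v5 WRITE a 64 -> skip
  v6 WRITE b 22 -> skip
  v7 WRITE b 35 -> skip
  v8 WRITE c 12 -> skip
  v9 WRITE d 54 -> drop (> snap)
  v10 WRITE b 67 -> skip
  v11 WRITE b 4 -> skip
  v12 WRITE c 5 -> skip
  v13 WRITE b 18 -> skip
Collected: [(2, 0)]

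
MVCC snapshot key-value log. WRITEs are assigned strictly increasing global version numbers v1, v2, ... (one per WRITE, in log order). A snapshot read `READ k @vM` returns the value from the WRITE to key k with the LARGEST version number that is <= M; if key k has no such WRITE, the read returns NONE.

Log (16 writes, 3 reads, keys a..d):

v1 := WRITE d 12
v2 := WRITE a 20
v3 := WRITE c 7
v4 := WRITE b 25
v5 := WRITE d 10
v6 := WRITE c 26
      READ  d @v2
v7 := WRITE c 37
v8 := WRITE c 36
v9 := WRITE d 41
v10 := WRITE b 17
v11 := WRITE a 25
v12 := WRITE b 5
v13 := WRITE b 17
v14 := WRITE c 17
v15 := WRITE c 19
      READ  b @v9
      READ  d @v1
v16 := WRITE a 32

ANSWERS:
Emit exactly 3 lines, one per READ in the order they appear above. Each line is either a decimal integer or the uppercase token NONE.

v1: WRITE d=12  (d history now [(1, 12)])
v2: WRITE a=20  (a history now [(2, 20)])
v3: WRITE c=7  (c history now [(3, 7)])
v4: WRITE b=25  (b history now [(4, 25)])
v5: WRITE d=10  (d history now [(1, 12), (5, 10)])
v6: WRITE c=26  (c history now [(3, 7), (6, 26)])
READ d @v2: history=[(1, 12), (5, 10)] -> pick v1 -> 12
v7: WRITE c=37  (c history now [(3, 7), (6, 26), (7, 37)])
v8: WRITE c=36  (c history now [(3, 7), (6, 26), (7, 37), (8, 36)])
v9: WRITE d=41  (d history now [(1, 12), (5, 10), (9, 41)])
v10: WRITE b=17  (b history now [(4, 25), (10, 17)])
v11: WRITE a=25  (a history now [(2, 20), (11, 25)])
v12: WRITE b=5  (b history now [(4, 25), (10, 17), (12, 5)])
v13: WRITE b=17  (b history now [(4, 25), (10, 17), (12, 5), (13, 17)])
v14: WRITE c=17  (c history now [(3, 7), (6, 26), (7, 37), (8, 36), (14, 17)])
v15: WRITE c=19  (c history now [(3, 7), (6, 26), (7, 37), (8, 36), (14, 17), (15, 19)])
READ b @v9: history=[(4, 25), (10, 17), (12, 5), (13, 17)] -> pick v4 -> 25
READ d @v1: history=[(1, 12), (5, 10), (9, 41)] -> pick v1 -> 12
v16: WRITE a=32  (a history now [(2, 20), (11, 25), (16, 32)])

Answer: 12
25
12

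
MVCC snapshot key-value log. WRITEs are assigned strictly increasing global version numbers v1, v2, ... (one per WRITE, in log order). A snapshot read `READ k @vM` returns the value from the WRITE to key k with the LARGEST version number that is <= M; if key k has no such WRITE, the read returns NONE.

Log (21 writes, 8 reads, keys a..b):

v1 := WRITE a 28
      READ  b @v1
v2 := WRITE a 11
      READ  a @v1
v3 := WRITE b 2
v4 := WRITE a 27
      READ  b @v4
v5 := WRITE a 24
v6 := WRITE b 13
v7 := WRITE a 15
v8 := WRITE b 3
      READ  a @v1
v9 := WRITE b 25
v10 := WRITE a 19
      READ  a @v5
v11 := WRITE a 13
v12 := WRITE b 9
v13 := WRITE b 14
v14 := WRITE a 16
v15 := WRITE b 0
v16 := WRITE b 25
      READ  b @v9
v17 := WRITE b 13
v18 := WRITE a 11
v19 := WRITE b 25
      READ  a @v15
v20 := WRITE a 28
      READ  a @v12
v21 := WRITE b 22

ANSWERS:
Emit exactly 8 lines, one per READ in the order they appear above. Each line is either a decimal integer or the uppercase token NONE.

v1: WRITE a=28  (a history now [(1, 28)])
READ b @v1: history=[] -> no version <= 1 -> NONE
v2: WRITE a=11  (a history now [(1, 28), (2, 11)])
READ a @v1: history=[(1, 28), (2, 11)] -> pick v1 -> 28
v3: WRITE b=2  (b history now [(3, 2)])
v4: WRITE a=27  (a history now [(1, 28), (2, 11), (4, 27)])
READ b @v4: history=[(3, 2)] -> pick v3 -> 2
v5: WRITE a=24  (a history now [(1, 28), (2, 11), (4, 27), (5, 24)])
v6: WRITE b=13  (b history now [(3, 2), (6, 13)])
v7: WRITE a=15  (a history now [(1, 28), (2, 11), (4, 27), (5, 24), (7, 15)])
v8: WRITE b=3  (b history now [(3, 2), (6, 13), (8, 3)])
READ a @v1: history=[(1, 28), (2, 11), (4, 27), (5, 24), (7, 15)] -> pick v1 -> 28
v9: WRITE b=25  (b history now [(3, 2), (6, 13), (8, 3), (9, 25)])
v10: WRITE a=19  (a history now [(1, 28), (2, 11), (4, 27), (5, 24), (7, 15), (10, 19)])
READ a @v5: history=[(1, 28), (2, 11), (4, 27), (5, 24), (7, 15), (10, 19)] -> pick v5 -> 24
v11: WRITE a=13  (a history now [(1, 28), (2, 11), (4, 27), (5, 24), (7, 15), (10, 19), (11, 13)])
v12: WRITE b=9  (b history now [(3, 2), (6, 13), (8, 3), (9, 25), (12, 9)])
v13: WRITE b=14  (b history now [(3, 2), (6, 13), (8, 3), (9, 25), (12, 9), (13, 14)])
v14: WRITE a=16  (a history now [(1, 28), (2, 11), (4, 27), (5, 24), (7, 15), (10, 19), (11, 13), (14, 16)])
v15: WRITE b=0  (b history now [(3, 2), (6, 13), (8, 3), (9, 25), (12, 9), (13, 14), (15, 0)])
v16: WRITE b=25  (b history now [(3, 2), (6, 13), (8, 3), (9, 25), (12, 9), (13, 14), (15, 0), (16, 25)])
READ b @v9: history=[(3, 2), (6, 13), (8, 3), (9, 25), (12, 9), (13, 14), (15, 0), (16, 25)] -> pick v9 -> 25
v17: WRITE b=13  (b history now [(3, 2), (6, 13), (8, 3), (9, 25), (12, 9), (13, 14), (15, 0), (16, 25), (17, 13)])
v18: WRITE a=11  (a history now [(1, 28), (2, 11), (4, 27), (5, 24), (7, 15), (10, 19), (11, 13), (14, 16), (18, 11)])
v19: WRITE b=25  (b history now [(3, 2), (6, 13), (8, 3), (9, 25), (12, 9), (13, 14), (15, 0), (16, 25), (17, 13), (19, 25)])
READ a @v15: history=[(1, 28), (2, 11), (4, 27), (5, 24), (7, 15), (10, 19), (11, 13), (14, 16), (18, 11)] -> pick v14 -> 16
v20: WRITE a=28  (a history now [(1, 28), (2, 11), (4, 27), (5, 24), (7, 15), (10, 19), (11, 13), (14, 16), (18, 11), (20, 28)])
READ a @v12: history=[(1, 28), (2, 11), (4, 27), (5, 24), (7, 15), (10, 19), (11, 13), (14, 16), (18, 11), (20, 28)] -> pick v11 -> 13
v21: WRITE b=22  (b history now [(3, 2), (6, 13), (8, 3), (9, 25), (12, 9), (13, 14), (15, 0), (16, 25), (17, 13), (19, 25), (21, 22)])

Answer: NONE
28
2
28
24
25
16
13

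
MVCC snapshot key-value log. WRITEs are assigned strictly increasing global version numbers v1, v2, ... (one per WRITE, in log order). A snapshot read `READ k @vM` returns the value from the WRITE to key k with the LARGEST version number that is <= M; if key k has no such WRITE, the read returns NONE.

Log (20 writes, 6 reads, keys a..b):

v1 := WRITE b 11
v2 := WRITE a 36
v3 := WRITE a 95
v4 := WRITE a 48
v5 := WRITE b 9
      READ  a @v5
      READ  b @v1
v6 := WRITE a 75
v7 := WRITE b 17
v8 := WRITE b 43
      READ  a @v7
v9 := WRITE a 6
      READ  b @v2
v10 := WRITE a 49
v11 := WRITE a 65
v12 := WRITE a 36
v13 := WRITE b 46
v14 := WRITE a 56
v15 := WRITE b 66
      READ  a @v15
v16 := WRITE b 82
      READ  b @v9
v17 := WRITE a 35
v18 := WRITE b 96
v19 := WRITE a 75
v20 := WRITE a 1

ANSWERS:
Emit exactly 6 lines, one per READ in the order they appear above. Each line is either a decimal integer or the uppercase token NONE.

Answer: 48
11
75
11
56
43

Derivation:
v1: WRITE b=11  (b history now [(1, 11)])
v2: WRITE a=36  (a history now [(2, 36)])
v3: WRITE a=95  (a history now [(2, 36), (3, 95)])
v4: WRITE a=48  (a history now [(2, 36), (3, 95), (4, 48)])
v5: WRITE b=9  (b history now [(1, 11), (5, 9)])
READ a @v5: history=[(2, 36), (3, 95), (4, 48)] -> pick v4 -> 48
READ b @v1: history=[(1, 11), (5, 9)] -> pick v1 -> 11
v6: WRITE a=75  (a history now [(2, 36), (3, 95), (4, 48), (6, 75)])
v7: WRITE b=17  (b history now [(1, 11), (5, 9), (7, 17)])
v8: WRITE b=43  (b history now [(1, 11), (5, 9), (7, 17), (8, 43)])
READ a @v7: history=[(2, 36), (3, 95), (4, 48), (6, 75)] -> pick v6 -> 75
v9: WRITE a=6  (a history now [(2, 36), (3, 95), (4, 48), (6, 75), (9, 6)])
READ b @v2: history=[(1, 11), (5, 9), (7, 17), (8, 43)] -> pick v1 -> 11
v10: WRITE a=49  (a history now [(2, 36), (3, 95), (4, 48), (6, 75), (9, 6), (10, 49)])
v11: WRITE a=65  (a history now [(2, 36), (3, 95), (4, 48), (6, 75), (9, 6), (10, 49), (11, 65)])
v12: WRITE a=36  (a history now [(2, 36), (3, 95), (4, 48), (6, 75), (9, 6), (10, 49), (11, 65), (12, 36)])
v13: WRITE b=46  (b history now [(1, 11), (5, 9), (7, 17), (8, 43), (13, 46)])
v14: WRITE a=56  (a history now [(2, 36), (3, 95), (4, 48), (6, 75), (9, 6), (10, 49), (11, 65), (12, 36), (14, 56)])
v15: WRITE b=66  (b history now [(1, 11), (5, 9), (7, 17), (8, 43), (13, 46), (15, 66)])
READ a @v15: history=[(2, 36), (3, 95), (4, 48), (6, 75), (9, 6), (10, 49), (11, 65), (12, 36), (14, 56)] -> pick v14 -> 56
v16: WRITE b=82  (b history now [(1, 11), (5, 9), (7, 17), (8, 43), (13, 46), (15, 66), (16, 82)])
READ b @v9: history=[(1, 11), (5, 9), (7, 17), (8, 43), (13, 46), (15, 66), (16, 82)] -> pick v8 -> 43
v17: WRITE a=35  (a history now [(2, 36), (3, 95), (4, 48), (6, 75), (9, 6), (10, 49), (11, 65), (12, 36), (14, 56), (17, 35)])
v18: WRITE b=96  (b history now [(1, 11), (5, 9), (7, 17), (8, 43), (13, 46), (15, 66), (16, 82), (18, 96)])
v19: WRITE a=75  (a history now [(2, 36), (3, 95), (4, 48), (6, 75), (9, 6), (10, 49), (11, 65), (12, 36), (14, 56), (17, 35), (19, 75)])
v20: WRITE a=1  (a history now [(2, 36), (3, 95), (4, 48), (6, 75), (9, 6), (10, 49), (11, 65), (12, 36), (14, 56), (17, 35), (19, 75), (20, 1)])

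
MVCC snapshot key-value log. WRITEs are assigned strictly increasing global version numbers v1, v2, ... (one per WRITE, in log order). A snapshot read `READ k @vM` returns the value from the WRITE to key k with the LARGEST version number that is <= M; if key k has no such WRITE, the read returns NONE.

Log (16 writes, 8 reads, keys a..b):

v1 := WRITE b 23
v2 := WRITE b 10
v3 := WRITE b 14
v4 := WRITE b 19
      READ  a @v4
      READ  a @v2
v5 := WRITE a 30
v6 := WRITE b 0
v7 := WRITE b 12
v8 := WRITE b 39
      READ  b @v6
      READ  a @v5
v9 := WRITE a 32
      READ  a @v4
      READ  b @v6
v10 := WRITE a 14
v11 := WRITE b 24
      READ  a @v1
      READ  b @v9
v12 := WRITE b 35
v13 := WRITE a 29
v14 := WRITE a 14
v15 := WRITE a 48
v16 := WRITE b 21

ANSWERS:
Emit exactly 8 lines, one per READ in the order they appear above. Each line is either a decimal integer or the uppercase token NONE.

v1: WRITE b=23  (b history now [(1, 23)])
v2: WRITE b=10  (b history now [(1, 23), (2, 10)])
v3: WRITE b=14  (b history now [(1, 23), (2, 10), (3, 14)])
v4: WRITE b=19  (b history now [(1, 23), (2, 10), (3, 14), (4, 19)])
READ a @v4: history=[] -> no version <= 4 -> NONE
READ a @v2: history=[] -> no version <= 2 -> NONE
v5: WRITE a=30  (a history now [(5, 30)])
v6: WRITE b=0  (b history now [(1, 23), (2, 10), (3, 14), (4, 19), (6, 0)])
v7: WRITE b=12  (b history now [(1, 23), (2, 10), (3, 14), (4, 19), (6, 0), (7, 12)])
v8: WRITE b=39  (b history now [(1, 23), (2, 10), (3, 14), (4, 19), (6, 0), (7, 12), (8, 39)])
READ b @v6: history=[(1, 23), (2, 10), (3, 14), (4, 19), (6, 0), (7, 12), (8, 39)] -> pick v6 -> 0
READ a @v5: history=[(5, 30)] -> pick v5 -> 30
v9: WRITE a=32  (a history now [(5, 30), (9, 32)])
READ a @v4: history=[(5, 30), (9, 32)] -> no version <= 4 -> NONE
READ b @v6: history=[(1, 23), (2, 10), (3, 14), (4, 19), (6, 0), (7, 12), (8, 39)] -> pick v6 -> 0
v10: WRITE a=14  (a history now [(5, 30), (9, 32), (10, 14)])
v11: WRITE b=24  (b history now [(1, 23), (2, 10), (3, 14), (4, 19), (6, 0), (7, 12), (8, 39), (11, 24)])
READ a @v1: history=[(5, 30), (9, 32), (10, 14)] -> no version <= 1 -> NONE
READ b @v9: history=[(1, 23), (2, 10), (3, 14), (4, 19), (6, 0), (7, 12), (8, 39), (11, 24)] -> pick v8 -> 39
v12: WRITE b=35  (b history now [(1, 23), (2, 10), (3, 14), (4, 19), (6, 0), (7, 12), (8, 39), (11, 24), (12, 35)])
v13: WRITE a=29  (a history now [(5, 30), (9, 32), (10, 14), (13, 29)])
v14: WRITE a=14  (a history now [(5, 30), (9, 32), (10, 14), (13, 29), (14, 14)])
v15: WRITE a=48  (a history now [(5, 30), (9, 32), (10, 14), (13, 29), (14, 14), (15, 48)])
v16: WRITE b=21  (b history now [(1, 23), (2, 10), (3, 14), (4, 19), (6, 0), (7, 12), (8, 39), (11, 24), (12, 35), (16, 21)])

Answer: NONE
NONE
0
30
NONE
0
NONE
39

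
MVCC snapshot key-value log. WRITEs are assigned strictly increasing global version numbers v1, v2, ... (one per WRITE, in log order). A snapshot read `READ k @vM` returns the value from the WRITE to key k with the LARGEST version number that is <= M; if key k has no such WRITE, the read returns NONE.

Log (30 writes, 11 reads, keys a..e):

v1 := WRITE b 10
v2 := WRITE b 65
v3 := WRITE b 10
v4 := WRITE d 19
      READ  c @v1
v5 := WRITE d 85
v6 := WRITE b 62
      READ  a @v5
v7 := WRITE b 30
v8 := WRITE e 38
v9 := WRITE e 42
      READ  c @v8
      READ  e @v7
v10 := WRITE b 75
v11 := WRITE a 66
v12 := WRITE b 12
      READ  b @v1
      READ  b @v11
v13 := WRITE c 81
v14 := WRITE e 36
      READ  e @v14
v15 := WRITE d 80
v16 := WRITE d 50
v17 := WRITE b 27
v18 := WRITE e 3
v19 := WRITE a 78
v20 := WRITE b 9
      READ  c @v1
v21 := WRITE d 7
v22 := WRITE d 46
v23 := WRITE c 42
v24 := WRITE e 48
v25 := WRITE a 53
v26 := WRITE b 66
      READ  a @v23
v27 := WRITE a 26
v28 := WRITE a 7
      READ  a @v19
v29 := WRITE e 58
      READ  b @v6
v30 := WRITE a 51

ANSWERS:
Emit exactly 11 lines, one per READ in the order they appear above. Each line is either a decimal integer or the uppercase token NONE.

Answer: NONE
NONE
NONE
NONE
10
75
36
NONE
78
78
62

Derivation:
v1: WRITE b=10  (b history now [(1, 10)])
v2: WRITE b=65  (b history now [(1, 10), (2, 65)])
v3: WRITE b=10  (b history now [(1, 10), (2, 65), (3, 10)])
v4: WRITE d=19  (d history now [(4, 19)])
READ c @v1: history=[] -> no version <= 1 -> NONE
v5: WRITE d=85  (d history now [(4, 19), (5, 85)])
v6: WRITE b=62  (b history now [(1, 10), (2, 65), (3, 10), (6, 62)])
READ a @v5: history=[] -> no version <= 5 -> NONE
v7: WRITE b=30  (b history now [(1, 10), (2, 65), (3, 10), (6, 62), (7, 30)])
v8: WRITE e=38  (e history now [(8, 38)])
v9: WRITE e=42  (e history now [(8, 38), (9, 42)])
READ c @v8: history=[] -> no version <= 8 -> NONE
READ e @v7: history=[(8, 38), (9, 42)] -> no version <= 7 -> NONE
v10: WRITE b=75  (b history now [(1, 10), (2, 65), (3, 10), (6, 62), (7, 30), (10, 75)])
v11: WRITE a=66  (a history now [(11, 66)])
v12: WRITE b=12  (b history now [(1, 10), (2, 65), (3, 10), (6, 62), (7, 30), (10, 75), (12, 12)])
READ b @v1: history=[(1, 10), (2, 65), (3, 10), (6, 62), (7, 30), (10, 75), (12, 12)] -> pick v1 -> 10
READ b @v11: history=[(1, 10), (2, 65), (3, 10), (6, 62), (7, 30), (10, 75), (12, 12)] -> pick v10 -> 75
v13: WRITE c=81  (c history now [(13, 81)])
v14: WRITE e=36  (e history now [(8, 38), (9, 42), (14, 36)])
READ e @v14: history=[(8, 38), (9, 42), (14, 36)] -> pick v14 -> 36
v15: WRITE d=80  (d history now [(4, 19), (5, 85), (15, 80)])
v16: WRITE d=50  (d history now [(4, 19), (5, 85), (15, 80), (16, 50)])
v17: WRITE b=27  (b history now [(1, 10), (2, 65), (3, 10), (6, 62), (7, 30), (10, 75), (12, 12), (17, 27)])
v18: WRITE e=3  (e history now [(8, 38), (9, 42), (14, 36), (18, 3)])
v19: WRITE a=78  (a history now [(11, 66), (19, 78)])
v20: WRITE b=9  (b history now [(1, 10), (2, 65), (3, 10), (6, 62), (7, 30), (10, 75), (12, 12), (17, 27), (20, 9)])
READ c @v1: history=[(13, 81)] -> no version <= 1 -> NONE
v21: WRITE d=7  (d history now [(4, 19), (5, 85), (15, 80), (16, 50), (21, 7)])
v22: WRITE d=46  (d history now [(4, 19), (5, 85), (15, 80), (16, 50), (21, 7), (22, 46)])
v23: WRITE c=42  (c history now [(13, 81), (23, 42)])
v24: WRITE e=48  (e history now [(8, 38), (9, 42), (14, 36), (18, 3), (24, 48)])
v25: WRITE a=53  (a history now [(11, 66), (19, 78), (25, 53)])
v26: WRITE b=66  (b history now [(1, 10), (2, 65), (3, 10), (6, 62), (7, 30), (10, 75), (12, 12), (17, 27), (20, 9), (26, 66)])
READ a @v23: history=[(11, 66), (19, 78), (25, 53)] -> pick v19 -> 78
v27: WRITE a=26  (a history now [(11, 66), (19, 78), (25, 53), (27, 26)])
v28: WRITE a=7  (a history now [(11, 66), (19, 78), (25, 53), (27, 26), (28, 7)])
READ a @v19: history=[(11, 66), (19, 78), (25, 53), (27, 26), (28, 7)] -> pick v19 -> 78
v29: WRITE e=58  (e history now [(8, 38), (9, 42), (14, 36), (18, 3), (24, 48), (29, 58)])
READ b @v6: history=[(1, 10), (2, 65), (3, 10), (6, 62), (7, 30), (10, 75), (12, 12), (17, 27), (20, 9), (26, 66)] -> pick v6 -> 62
v30: WRITE a=51  (a history now [(11, 66), (19, 78), (25, 53), (27, 26), (28, 7), (30, 51)])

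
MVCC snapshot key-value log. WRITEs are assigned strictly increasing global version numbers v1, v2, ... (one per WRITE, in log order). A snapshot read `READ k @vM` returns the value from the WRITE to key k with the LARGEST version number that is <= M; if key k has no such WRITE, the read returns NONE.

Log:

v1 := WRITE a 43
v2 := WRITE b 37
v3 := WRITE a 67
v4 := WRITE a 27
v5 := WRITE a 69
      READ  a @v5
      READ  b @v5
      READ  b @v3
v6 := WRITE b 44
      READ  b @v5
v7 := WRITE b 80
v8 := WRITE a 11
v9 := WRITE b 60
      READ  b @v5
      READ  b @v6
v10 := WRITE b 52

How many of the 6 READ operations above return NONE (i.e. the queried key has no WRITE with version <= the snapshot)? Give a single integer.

v1: WRITE a=43  (a history now [(1, 43)])
v2: WRITE b=37  (b history now [(2, 37)])
v3: WRITE a=67  (a history now [(1, 43), (3, 67)])
v4: WRITE a=27  (a history now [(1, 43), (3, 67), (4, 27)])
v5: WRITE a=69  (a history now [(1, 43), (3, 67), (4, 27), (5, 69)])
READ a @v5: history=[(1, 43), (3, 67), (4, 27), (5, 69)] -> pick v5 -> 69
READ b @v5: history=[(2, 37)] -> pick v2 -> 37
READ b @v3: history=[(2, 37)] -> pick v2 -> 37
v6: WRITE b=44  (b history now [(2, 37), (6, 44)])
READ b @v5: history=[(2, 37), (6, 44)] -> pick v2 -> 37
v7: WRITE b=80  (b history now [(2, 37), (6, 44), (7, 80)])
v8: WRITE a=11  (a history now [(1, 43), (3, 67), (4, 27), (5, 69), (8, 11)])
v9: WRITE b=60  (b history now [(2, 37), (6, 44), (7, 80), (9, 60)])
READ b @v5: history=[(2, 37), (6, 44), (7, 80), (9, 60)] -> pick v2 -> 37
READ b @v6: history=[(2, 37), (6, 44), (7, 80), (9, 60)] -> pick v6 -> 44
v10: WRITE b=52  (b history now [(2, 37), (6, 44), (7, 80), (9, 60), (10, 52)])
Read results in order: ['69', '37', '37', '37', '37', '44']
NONE count = 0

Answer: 0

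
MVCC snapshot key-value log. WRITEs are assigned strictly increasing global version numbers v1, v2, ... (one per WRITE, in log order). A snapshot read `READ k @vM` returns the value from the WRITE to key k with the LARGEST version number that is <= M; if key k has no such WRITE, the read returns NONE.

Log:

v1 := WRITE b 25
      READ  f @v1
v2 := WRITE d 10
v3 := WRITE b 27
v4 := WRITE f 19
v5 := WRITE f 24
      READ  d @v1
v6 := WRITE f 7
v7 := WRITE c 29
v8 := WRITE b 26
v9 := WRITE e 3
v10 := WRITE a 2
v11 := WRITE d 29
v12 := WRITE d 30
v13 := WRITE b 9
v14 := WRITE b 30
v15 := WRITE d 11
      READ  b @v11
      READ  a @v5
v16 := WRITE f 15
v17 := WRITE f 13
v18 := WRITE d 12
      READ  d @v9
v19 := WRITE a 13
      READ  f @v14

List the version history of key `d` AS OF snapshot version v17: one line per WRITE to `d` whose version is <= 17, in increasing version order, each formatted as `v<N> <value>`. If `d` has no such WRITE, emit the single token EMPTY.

Scan writes for key=d with version <= 17:
  v1 WRITE b 25 -> skip
  v2 WRITE d 10 -> keep
  v3 WRITE b 27 -> skip
  v4 WRITE f 19 -> skip
  v5 WRITE f 24 -> skip
  v6 WRITE f 7 -> skip
  v7 WRITE c 29 -> skip
  v8 WRITE b 26 -> skip
  v9 WRITE e 3 -> skip
  v10 WRITE a 2 -> skip
  v11 WRITE d 29 -> keep
  v12 WRITE d 30 -> keep
  v13 WRITE b 9 -> skip
  v14 WRITE b 30 -> skip
  v15 WRITE d 11 -> keep
  v16 WRITE f 15 -> skip
  v17 WRITE f 13 -> skip
  v18 WRITE d 12 -> drop (> snap)
  v19 WRITE a 13 -> skip
Collected: [(2, 10), (11, 29), (12, 30), (15, 11)]

Answer: v2 10
v11 29
v12 30
v15 11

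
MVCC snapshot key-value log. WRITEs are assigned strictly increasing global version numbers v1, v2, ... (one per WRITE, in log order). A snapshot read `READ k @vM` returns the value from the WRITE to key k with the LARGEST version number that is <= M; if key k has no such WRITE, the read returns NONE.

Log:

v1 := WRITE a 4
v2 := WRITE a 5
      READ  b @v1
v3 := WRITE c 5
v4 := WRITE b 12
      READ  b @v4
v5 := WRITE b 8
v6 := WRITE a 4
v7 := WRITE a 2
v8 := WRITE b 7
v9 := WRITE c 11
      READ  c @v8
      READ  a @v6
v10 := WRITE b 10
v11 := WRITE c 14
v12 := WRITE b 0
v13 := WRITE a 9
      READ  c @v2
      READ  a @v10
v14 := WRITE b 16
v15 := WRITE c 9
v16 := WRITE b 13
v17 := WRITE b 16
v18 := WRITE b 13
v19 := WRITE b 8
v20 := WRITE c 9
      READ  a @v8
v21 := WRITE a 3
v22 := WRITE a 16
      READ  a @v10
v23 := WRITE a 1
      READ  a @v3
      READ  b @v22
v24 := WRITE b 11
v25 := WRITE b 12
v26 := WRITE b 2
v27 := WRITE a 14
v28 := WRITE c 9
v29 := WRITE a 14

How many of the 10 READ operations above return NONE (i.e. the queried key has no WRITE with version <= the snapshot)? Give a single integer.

v1: WRITE a=4  (a history now [(1, 4)])
v2: WRITE a=5  (a history now [(1, 4), (2, 5)])
READ b @v1: history=[] -> no version <= 1 -> NONE
v3: WRITE c=5  (c history now [(3, 5)])
v4: WRITE b=12  (b history now [(4, 12)])
READ b @v4: history=[(4, 12)] -> pick v4 -> 12
v5: WRITE b=8  (b history now [(4, 12), (5, 8)])
v6: WRITE a=4  (a history now [(1, 4), (2, 5), (6, 4)])
v7: WRITE a=2  (a history now [(1, 4), (2, 5), (6, 4), (7, 2)])
v8: WRITE b=7  (b history now [(4, 12), (5, 8), (8, 7)])
v9: WRITE c=11  (c history now [(3, 5), (9, 11)])
READ c @v8: history=[(3, 5), (9, 11)] -> pick v3 -> 5
READ a @v6: history=[(1, 4), (2, 5), (6, 4), (7, 2)] -> pick v6 -> 4
v10: WRITE b=10  (b history now [(4, 12), (5, 8), (8, 7), (10, 10)])
v11: WRITE c=14  (c history now [(3, 5), (9, 11), (11, 14)])
v12: WRITE b=0  (b history now [(4, 12), (5, 8), (8, 7), (10, 10), (12, 0)])
v13: WRITE a=9  (a history now [(1, 4), (2, 5), (6, 4), (7, 2), (13, 9)])
READ c @v2: history=[(3, 5), (9, 11), (11, 14)] -> no version <= 2 -> NONE
READ a @v10: history=[(1, 4), (2, 5), (6, 4), (7, 2), (13, 9)] -> pick v7 -> 2
v14: WRITE b=16  (b history now [(4, 12), (5, 8), (8, 7), (10, 10), (12, 0), (14, 16)])
v15: WRITE c=9  (c history now [(3, 5), (9, 11), (11, 14), (15, 9)])
v16: WRITE b=13  (b history now [(4, 12), (5, 8), (8, 7), (10, 10), (12, 0), (14, 16), (16, 13)])
v17: WRITE b=16  (b history now [(4, 12), (5, 8), (8, 7), (10, 10), (12, 0), (14, 16), (16, 13), (17, 16)])
v18: WRITE b=13  (b history now [(4, 12), (5, 8), (8, 7), (10, 10), (12, 0), (14, 16), (16, 13), (17, 16), (18, 13)])
v19: WRITE b=8  (b history now [(4, 12), (5, 8), (8, 7), (10, 10), (12, 0), (14, 16), (16, 13), (17, 16), (18, 13), (19, 8)])
v20: WRITE c=9  (c history now [(3, 5), (9, 11), (11, 14), (15, 9), (20, 9)])
READ a @v8: history=[(1, 4), (2, 5), (6, 4), (7, 2), (13, 9)] -> pick v7 -> 2
v21: WRITE a=3  (a history now [(1, 4), (2, 5), (6, 4), (7, 2), (13, 9), (21, 3)])
v22: WRITE a=16  (a history now [(1, 4), (2, 5), (6, 4), (7, 2), (13, 9), (21, 3), (22, 16)])
READ a @v10: history=[(1, 4), (2, 5), (6, 4), (7, 2), (13, 9), (21, 3), (22, 16)] -> pick v7 -> 2
v23: WRITE a=1  (a history now [(1, 4), (2, 5), (6, 4), (7, 2), (13, 9), (21, 3), (22, 16), (23, 1)])
READ a @v3: history=[(1, 4), (2, 5), (6, 4), (7, 2), (13, 9), (21, 3), (22, 16), (23, 1)] -> pick v2 -> 5
READ b @v22: history=[(4, 12), (5, 8), (8, 7), (10, 10), (12, 0), (14, 16), (16, 13), (17, 16), (18, 13), (19, 8)] -> pick v19 -> 8
v24: WRITE b=11  (b history now [(4, 12), (5, 8), (8, 7), (10, 10), (12, 0), (14, 16), (16, 13), (17, 16), (18, 13), (19, 8), (24, 11)])
v25: WRITE b=12  (b history now [(4, 12), (5, 8), (8, 7), (10, 10), (12, 0), (14, 16), (16, 13), (17, 16), (18, 13), (19, 8), (24, 11), (25, 12)])
v26: WRITE b=2  (b history now [(4, 12), (5, 8), (8, 7), (10, 10), (12, 0), (14, 16), (16, 13), (17, 16), (18, 13), (19, 8), (24, 11), (25, 12), (26, 2)])
v27: WRITE a=14  (a history now [(1, 4), (2, 5), (6, 4), (7, 2), (13, 9), (21, 3), (22, 16), (23, 1), (27, 14)])
v28: WRITE c=9  (c history now [(3, 5), (9, 11), (11, 14), (15, 9), (20, 9), (28, 9)])
v29: WRITE a=14  (a history now [(1, 4), (2, 5), (6, 4), (7, 2), (13, 9), (21, 3), (22, 16), (23, 1), (27, 14), (29, 14)])
Read results in order: ['NONE', '12', '5', '4', 'NONE', '2', '2', '2', '5', '8']
NONE count = 2

Answer: 2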